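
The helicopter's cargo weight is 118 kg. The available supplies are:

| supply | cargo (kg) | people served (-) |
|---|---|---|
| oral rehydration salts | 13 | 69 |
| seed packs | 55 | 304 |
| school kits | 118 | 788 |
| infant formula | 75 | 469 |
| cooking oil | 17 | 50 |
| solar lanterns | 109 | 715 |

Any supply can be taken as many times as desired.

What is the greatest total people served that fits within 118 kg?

788

School kits uses 118 of the 118 kg and totals 788.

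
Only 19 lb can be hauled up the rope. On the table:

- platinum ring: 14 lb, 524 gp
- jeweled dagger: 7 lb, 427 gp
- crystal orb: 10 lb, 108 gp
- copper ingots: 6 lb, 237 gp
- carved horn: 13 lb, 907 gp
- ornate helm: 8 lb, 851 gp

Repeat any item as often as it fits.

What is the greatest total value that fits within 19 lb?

1702

The ratio ordering already packs tightly: 2×ornate helm, 16 lb, 1702.
The spare 3 lb is too small for any remaining item, and no exchange beats 1702.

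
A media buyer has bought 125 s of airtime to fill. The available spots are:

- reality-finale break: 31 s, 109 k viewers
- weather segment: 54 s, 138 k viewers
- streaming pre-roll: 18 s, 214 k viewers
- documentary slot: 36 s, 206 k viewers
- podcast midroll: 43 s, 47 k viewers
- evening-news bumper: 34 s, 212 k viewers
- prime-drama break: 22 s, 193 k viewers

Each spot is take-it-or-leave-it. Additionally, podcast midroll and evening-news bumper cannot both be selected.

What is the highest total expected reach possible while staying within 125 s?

Streaming pre-roll + documentary slot + evening-news bumper + prime-drama break uses 110 of the 125 s and totals 825.

825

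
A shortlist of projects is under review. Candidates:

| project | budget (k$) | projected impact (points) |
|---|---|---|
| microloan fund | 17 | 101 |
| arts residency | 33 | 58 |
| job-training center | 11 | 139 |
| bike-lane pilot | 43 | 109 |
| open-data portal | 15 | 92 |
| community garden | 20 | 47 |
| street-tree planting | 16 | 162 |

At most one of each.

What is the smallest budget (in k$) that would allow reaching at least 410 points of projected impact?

59

Look for the lowest-budget combination reaching 410.
microloan fund + job-training center + open-data portal + street-tree planting: 494 projected impact at 59 k$.
No combination under 59 k$ hits 410.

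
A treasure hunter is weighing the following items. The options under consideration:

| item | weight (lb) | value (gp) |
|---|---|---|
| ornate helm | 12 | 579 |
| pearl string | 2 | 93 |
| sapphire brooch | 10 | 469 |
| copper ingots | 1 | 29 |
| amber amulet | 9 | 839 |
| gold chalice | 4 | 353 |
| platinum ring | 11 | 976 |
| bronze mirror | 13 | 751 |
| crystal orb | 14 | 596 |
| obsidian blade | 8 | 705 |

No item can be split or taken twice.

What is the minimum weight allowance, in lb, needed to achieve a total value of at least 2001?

Minimise lb subject to total value ≥ 2001.
gold chalice + platinum ring + obsidian blade reaches 2034 using 23 lb.
Below 23 lb the best achievable stays under 2001.

23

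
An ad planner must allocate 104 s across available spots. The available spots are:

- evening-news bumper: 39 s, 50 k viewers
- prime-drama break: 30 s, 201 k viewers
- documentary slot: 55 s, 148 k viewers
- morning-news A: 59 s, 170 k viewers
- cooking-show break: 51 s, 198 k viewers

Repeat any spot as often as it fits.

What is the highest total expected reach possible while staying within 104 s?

The ratio ordering already packs tightly: 3×prime-drama break, 90 s, 603.
Nothing else within 104 s beats 603.

603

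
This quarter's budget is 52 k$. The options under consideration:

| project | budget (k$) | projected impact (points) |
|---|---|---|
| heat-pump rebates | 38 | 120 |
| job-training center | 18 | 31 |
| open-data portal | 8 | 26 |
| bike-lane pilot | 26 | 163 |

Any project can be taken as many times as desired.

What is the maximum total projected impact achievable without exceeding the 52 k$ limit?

326

Taking 2×bike-lane pilot: 52 k$ used, 326 in projected impact.
No other feasible combination exceeds 326.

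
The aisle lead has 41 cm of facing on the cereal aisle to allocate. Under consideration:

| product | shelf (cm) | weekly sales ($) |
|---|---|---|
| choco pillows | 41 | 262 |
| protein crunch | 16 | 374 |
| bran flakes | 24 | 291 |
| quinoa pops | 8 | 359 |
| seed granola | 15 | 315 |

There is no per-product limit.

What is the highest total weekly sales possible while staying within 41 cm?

1795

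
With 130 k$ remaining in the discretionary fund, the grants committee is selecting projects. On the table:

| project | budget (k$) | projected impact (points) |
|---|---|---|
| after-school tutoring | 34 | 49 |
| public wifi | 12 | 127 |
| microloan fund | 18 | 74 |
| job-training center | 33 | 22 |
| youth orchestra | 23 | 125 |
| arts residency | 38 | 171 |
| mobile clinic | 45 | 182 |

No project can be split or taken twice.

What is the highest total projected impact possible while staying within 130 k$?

By projected impact per k$: public wifi 10.58, youth orchestra 5.43, arts residency 4.50, microloan fund 4.11 lead.
Taking the top-ratio projects first gives after-school tutoring + public wifi + microloan fund + youth orchestra + arts residency for 546 (125 k$).
The 52 k$ tied up in after-school tutoring and microloan fund is better spent on mobile clinic — total rises to 605 (118 k$).

605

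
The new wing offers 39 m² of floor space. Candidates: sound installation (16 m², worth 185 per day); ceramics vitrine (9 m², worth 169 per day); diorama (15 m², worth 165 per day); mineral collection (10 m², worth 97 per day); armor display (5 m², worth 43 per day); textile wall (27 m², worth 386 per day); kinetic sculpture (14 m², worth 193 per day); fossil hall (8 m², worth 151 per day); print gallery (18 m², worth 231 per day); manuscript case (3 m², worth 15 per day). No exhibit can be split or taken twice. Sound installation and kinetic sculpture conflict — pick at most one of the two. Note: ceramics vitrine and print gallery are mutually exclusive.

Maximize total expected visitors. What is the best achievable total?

571

Ceramics vitrine + armor display + kinetic sculpture + fossil hall + manuscript case uses 39 of the 39 m² and totals 571.
Every other selection either busts 39 m² or breaks a pairing rule or fails to beat 571.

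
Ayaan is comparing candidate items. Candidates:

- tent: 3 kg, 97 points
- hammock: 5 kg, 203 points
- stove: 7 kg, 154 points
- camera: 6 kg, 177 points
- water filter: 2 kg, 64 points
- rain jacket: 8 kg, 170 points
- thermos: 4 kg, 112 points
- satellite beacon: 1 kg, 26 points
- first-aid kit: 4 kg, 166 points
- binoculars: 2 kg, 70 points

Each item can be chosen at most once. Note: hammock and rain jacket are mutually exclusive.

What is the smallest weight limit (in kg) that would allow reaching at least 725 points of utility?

21

Need the lightest bundle worth ≥ 725.
tent + hammock + camera + water filter + satellite beacon + first-aid kit reaches 733 using 21 kg.
Any bundle with less than 21 kg falls short of 725.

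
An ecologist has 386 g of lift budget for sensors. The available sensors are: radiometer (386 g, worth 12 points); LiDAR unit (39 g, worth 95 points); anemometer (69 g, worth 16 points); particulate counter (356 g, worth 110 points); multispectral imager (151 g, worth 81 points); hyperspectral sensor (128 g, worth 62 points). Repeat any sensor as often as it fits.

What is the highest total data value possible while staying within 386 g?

855

Taking 9×LiDAR unit: 351 g used, 855 in data value.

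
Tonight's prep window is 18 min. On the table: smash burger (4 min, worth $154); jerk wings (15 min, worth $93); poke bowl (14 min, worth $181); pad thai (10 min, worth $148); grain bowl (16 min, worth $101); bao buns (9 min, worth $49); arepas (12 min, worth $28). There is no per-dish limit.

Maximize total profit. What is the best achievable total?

616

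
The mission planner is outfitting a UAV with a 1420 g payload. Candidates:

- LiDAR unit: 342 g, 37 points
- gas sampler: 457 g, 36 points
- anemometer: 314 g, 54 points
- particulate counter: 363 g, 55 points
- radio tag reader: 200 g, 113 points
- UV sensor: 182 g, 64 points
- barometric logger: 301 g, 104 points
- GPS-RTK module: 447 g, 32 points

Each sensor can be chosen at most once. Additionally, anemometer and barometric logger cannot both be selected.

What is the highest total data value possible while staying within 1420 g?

373

By data value per g: radio tag reader 0.56, UV sensor 0.35, barometric logger 0.35, anemometer 0.17 lead.
Best packing: LiDAR unit + particulate counter + radio tag reader + UV sensor + barometric logger — 1388 g, 373 total.
The spare 32 g is too small for any remaining sensor, and no feasible exchange beats 373.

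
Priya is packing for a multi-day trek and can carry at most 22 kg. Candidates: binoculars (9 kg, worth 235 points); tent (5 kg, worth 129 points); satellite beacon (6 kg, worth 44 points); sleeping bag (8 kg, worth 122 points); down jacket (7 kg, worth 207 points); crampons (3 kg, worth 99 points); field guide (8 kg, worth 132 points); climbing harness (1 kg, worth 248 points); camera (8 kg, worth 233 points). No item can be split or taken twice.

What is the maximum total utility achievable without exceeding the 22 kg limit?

819

Density check — climbing harness 248.00, crampons 33.00, down jacket 29.57, camera 29.12 are the best per kg.
A density-first pass picks down jacket + crampons + climbing harness + camera — 787 at 19 kg.
Replace crampons and camera with binoculars + tent: the trade gains 32 net, giving 819 at 22 kg.
An exhaustive check of the 512 subsets confirms 819.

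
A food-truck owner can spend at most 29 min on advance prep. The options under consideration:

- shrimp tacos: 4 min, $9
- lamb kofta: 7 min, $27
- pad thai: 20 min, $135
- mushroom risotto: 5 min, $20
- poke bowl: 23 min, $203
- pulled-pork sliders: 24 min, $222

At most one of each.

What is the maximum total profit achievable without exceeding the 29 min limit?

242

Best packing: mushroom risotto + pulled-pork sliders — 29 min, 242 total.
Next best is shrimp tacos + pulled-pork sliders at 231 (28 min) — short by 11.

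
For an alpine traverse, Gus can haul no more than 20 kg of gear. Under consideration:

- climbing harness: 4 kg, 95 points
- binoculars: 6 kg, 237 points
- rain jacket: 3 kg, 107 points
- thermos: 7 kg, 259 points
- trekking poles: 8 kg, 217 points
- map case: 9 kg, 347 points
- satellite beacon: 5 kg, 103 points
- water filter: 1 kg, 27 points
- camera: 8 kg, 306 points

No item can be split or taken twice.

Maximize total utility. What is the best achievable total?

760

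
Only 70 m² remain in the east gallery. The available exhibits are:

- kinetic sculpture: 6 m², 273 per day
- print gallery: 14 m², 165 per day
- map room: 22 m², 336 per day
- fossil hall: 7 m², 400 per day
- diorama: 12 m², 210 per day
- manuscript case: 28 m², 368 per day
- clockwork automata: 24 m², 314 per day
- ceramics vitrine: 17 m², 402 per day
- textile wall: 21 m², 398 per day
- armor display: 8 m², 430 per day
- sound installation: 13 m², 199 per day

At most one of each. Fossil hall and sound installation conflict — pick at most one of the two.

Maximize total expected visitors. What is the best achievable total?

1903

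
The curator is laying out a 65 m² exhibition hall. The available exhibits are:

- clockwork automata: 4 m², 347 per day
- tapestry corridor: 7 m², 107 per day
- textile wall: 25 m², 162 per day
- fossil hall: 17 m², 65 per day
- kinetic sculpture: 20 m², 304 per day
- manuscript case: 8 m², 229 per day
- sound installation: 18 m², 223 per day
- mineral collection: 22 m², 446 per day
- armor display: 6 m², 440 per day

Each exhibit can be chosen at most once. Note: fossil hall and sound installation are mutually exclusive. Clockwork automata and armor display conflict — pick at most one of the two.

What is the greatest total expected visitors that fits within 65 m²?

1526

Tapestry corridor + kinetic sculpture + manuscript case + mineral collection + armor display uses 63 of the 65 m² and totals 1526.
Runner-up tapestry corridor + manuscript case + sound installation + mineral collection + armor display tops out at 1445.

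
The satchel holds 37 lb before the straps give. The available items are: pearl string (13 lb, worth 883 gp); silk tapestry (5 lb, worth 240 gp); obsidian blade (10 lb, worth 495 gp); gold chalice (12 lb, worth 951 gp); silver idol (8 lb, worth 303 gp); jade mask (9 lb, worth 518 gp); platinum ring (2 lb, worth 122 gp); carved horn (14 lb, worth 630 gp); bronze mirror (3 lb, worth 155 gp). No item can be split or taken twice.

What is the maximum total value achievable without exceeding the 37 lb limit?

2507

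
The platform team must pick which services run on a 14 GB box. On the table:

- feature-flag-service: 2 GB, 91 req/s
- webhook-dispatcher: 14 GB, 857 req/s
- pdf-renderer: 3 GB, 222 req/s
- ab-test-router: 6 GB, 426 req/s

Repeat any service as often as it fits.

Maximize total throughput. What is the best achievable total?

By throughput per GB: pdf-renderer 74.00, ab-test-router 71.00, webhook-dispatcher 61.21 lead.
Taking feature-flag-service + 4×pdf-renderer: 14 GB used, 979 in throughput.
That's the maximum — no swap from here does better than 979.

979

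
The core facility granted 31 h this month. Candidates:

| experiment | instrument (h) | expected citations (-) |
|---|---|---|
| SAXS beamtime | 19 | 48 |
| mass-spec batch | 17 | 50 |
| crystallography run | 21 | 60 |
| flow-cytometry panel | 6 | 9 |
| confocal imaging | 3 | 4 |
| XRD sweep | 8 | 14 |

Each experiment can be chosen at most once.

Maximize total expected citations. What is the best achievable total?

A density-first pass picks mass-spec batch + flow-cytometry panel + XRD sweep — 73 at 31 h.
Dropping mass-spec batch and flow-cytometry panel frees 23 h; slotting in crystallography run (21 h) lifts the total to 74 at 29 h.
The spare 2 h is too small for any remaining experiment, and no exchange beats 74.

74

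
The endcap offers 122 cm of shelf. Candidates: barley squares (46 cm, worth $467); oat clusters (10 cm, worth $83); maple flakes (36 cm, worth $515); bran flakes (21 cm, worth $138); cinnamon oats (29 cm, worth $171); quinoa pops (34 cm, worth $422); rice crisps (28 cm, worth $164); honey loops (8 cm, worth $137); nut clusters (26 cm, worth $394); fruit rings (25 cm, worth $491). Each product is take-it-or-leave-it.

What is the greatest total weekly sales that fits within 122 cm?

1822

Filling by ratio: oat clusters + maple flakes + honey loops + nut clusters + fruit rings for 1620, with 17 cm left unused.
The 18 cm tied up in oat clusters and honey loops is better spent on quinoa pops — total rises to 1822 (121 cm).
An exhaustive check of the 1024 subsets confirms 1822.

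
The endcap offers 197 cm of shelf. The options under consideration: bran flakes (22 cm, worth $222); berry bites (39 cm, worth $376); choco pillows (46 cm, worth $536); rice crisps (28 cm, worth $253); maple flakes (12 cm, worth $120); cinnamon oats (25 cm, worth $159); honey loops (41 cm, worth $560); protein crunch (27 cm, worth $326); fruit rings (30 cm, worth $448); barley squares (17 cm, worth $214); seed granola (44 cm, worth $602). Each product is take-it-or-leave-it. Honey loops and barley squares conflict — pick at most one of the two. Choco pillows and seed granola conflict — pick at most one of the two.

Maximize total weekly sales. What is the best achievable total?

Taking berry bites + maple flakes + honey loops + protein crunch + fruit rings + seed granola: 193 cm used, 2432 in weekly sales.
The closest alternative, bran flakes + rice crisps + honey loops + protein crunch + fruit rings + seed granola, reaches only 2411.

2432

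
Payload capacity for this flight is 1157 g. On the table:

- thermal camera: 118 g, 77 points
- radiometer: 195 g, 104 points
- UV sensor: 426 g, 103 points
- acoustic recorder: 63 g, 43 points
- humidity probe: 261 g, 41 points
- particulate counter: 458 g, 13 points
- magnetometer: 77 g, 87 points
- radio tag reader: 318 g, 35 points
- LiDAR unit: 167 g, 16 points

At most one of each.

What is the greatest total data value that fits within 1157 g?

455

Ranking by ratio (data value/g): magnetometer 1.13, acoustic recorder 0.68, thermal camera 0.65.
The ratio ordering already packs tightly: thermal camera + radiometer + UV sensor + acoustic recorder + humidity probe + magnetometer, 1140 g, 455.
Runner-up thermal camera + radiometer + UV sensor + acoustic recorder + magnetometer + LiDAR unit tops out at 430.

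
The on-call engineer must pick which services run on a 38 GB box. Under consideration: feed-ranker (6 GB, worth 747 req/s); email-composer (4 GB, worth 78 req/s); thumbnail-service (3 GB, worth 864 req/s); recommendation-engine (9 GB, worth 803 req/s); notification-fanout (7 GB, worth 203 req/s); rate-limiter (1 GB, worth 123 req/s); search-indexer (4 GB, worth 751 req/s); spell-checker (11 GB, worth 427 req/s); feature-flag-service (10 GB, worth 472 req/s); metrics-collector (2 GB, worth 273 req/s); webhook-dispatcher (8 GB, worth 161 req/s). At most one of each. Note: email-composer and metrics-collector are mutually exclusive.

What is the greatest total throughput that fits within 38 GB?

4033

Best packing: feed-ranker + thumbnail-service + recommendation-engine + rate-limiter + search-indexer + feature-flag-service + metrics-collector — 35 GB, 4033 total.
The closest alternative, feed-ranker + thumbnail-service + recommendation-engine + rate-limiter + search-indexer + spell-checker + metrics-collector, reaches only 3988.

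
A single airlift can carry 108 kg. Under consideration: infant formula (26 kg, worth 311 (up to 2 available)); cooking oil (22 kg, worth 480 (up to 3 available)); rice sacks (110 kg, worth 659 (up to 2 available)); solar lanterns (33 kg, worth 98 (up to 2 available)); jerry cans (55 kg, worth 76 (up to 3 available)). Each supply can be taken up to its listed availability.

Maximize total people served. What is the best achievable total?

1751

Ranking by ratio (people served/kg): cooking oil 21.82, infant formula 11.96, rice sacks 5.99.
Best packing: infant formula + 3×cooking oil — 92 kg, 1751 total.
Nothing else within 108 kg beats 1751.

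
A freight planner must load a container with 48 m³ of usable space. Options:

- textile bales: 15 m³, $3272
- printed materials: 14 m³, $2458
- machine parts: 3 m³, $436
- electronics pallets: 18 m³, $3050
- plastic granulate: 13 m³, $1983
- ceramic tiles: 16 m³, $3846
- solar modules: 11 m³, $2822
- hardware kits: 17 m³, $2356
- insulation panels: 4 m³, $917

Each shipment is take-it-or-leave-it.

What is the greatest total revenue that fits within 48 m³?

Best packing: textile bales + ceramic tiles + solar modules + insulation panels — 46 m³, 10857 total.
Next best is printed materials + machine parts + ceramic tiles + solar modules + insulation panels at 10479 (48 m³) — short by 378.

10857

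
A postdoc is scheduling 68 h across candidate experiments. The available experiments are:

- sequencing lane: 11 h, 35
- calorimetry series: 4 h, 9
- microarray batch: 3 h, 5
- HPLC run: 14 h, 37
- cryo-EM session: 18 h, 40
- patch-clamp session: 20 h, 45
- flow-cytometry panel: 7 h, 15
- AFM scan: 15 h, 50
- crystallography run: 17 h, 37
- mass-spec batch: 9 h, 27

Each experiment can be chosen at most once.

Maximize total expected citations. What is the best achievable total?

Taking the top-ratio experiments first gives sequencing lane + calorimetry series + microarray batch + HPLC run + flow-cytometry panel + AFM scan + mass-spec batch for 178 (63 h).
Dropping calorimetry series and microarray batch and flow-cytometry panel frees 14 h; slotting in cryo-EM session (18 h) lifts the total to 189 at 67 h.

189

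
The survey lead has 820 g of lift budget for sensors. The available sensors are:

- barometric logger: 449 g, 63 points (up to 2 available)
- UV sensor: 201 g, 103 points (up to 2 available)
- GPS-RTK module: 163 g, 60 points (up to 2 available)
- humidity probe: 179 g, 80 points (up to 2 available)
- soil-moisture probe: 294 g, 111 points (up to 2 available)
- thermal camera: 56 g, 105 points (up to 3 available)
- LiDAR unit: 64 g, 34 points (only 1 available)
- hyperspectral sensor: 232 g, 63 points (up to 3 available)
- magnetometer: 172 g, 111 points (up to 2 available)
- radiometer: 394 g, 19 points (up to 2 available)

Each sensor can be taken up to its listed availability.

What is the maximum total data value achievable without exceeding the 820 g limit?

674

Density check — thermal camera 1.88, magnetometer 0.65, LiDAR unit 0.53 are the best per g.
Best packing: UV sensor + 3×thermal camera + LiDAR unit + 2×magnetometer — 777 g, 674 total.
Nothing else within 820 g beats 674.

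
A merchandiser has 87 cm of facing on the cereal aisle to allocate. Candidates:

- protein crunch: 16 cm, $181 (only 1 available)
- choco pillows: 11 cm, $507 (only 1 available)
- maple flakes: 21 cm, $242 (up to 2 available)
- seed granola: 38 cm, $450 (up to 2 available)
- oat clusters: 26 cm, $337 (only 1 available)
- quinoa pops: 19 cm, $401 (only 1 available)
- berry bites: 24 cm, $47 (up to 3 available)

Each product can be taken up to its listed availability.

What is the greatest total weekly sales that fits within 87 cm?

Greedy by ratio would take choco pillows + maple flakes + oat clusters + quinoa pops: 77 cm used, total 1487.
Dropping maple flakes and oat clusters frees 47 cm; slotting in protein crunch + seed granola (54 cm) lifts the total to 1539 at 84 cm.
No other feasible combination exceeds 1539.

1539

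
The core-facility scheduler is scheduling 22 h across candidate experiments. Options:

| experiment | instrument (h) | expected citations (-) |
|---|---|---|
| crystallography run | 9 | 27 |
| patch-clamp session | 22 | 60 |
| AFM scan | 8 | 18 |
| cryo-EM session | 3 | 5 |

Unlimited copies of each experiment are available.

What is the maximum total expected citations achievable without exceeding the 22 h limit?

Taking the top-ratio experiments first gives 2×crystallography run + cryo-EM session for 59 (21 h).
Replace 2×crystallography run and cryo-EM session with patch-clamp session: the trade gains 1 net, giving 60 at 22 h.
That's the maximum — no swap from here does better than 60.

60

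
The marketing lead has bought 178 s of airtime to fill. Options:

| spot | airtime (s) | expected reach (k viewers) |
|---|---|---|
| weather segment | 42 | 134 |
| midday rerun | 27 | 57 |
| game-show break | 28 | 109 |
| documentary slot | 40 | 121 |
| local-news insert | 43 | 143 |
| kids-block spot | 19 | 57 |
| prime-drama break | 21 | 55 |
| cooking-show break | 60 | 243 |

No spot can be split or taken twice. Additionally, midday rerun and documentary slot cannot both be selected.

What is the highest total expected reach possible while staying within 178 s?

629

Density check — cooking-show break 4.05, game-show break 3.89, local-news insert 3.33 are the best per s.
Taking weather segment + game-show break + local-news insert + cooking-show break: 173 s used, 629 in expected reach.
The closest alternative, game-show break + documentary slot + local-news insert + cooking-show break, reaches only 616.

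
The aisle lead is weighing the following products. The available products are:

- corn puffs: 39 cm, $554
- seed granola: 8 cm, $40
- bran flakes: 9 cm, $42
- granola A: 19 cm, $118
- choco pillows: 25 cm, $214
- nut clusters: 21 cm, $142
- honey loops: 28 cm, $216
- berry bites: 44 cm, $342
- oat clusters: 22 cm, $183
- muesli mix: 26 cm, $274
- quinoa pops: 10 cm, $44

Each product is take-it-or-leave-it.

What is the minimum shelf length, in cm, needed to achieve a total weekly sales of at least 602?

Look for the lowest-shelf combination reaching 602.
Taking corn puffs + seed granola + bran flakes gives 636 (≥ 602) for 56 cm.
Any bundle with less than 56 cm falls short of 602.

56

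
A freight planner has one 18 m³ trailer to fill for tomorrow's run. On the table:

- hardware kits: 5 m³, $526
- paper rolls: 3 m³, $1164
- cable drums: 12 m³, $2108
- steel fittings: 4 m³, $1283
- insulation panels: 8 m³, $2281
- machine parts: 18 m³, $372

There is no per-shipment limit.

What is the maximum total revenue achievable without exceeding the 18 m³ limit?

Best packing: 6×paper rolls — 18 m³, 6984 total.
Every other selection either busts 18 m³ or fails to beat 6984.

6984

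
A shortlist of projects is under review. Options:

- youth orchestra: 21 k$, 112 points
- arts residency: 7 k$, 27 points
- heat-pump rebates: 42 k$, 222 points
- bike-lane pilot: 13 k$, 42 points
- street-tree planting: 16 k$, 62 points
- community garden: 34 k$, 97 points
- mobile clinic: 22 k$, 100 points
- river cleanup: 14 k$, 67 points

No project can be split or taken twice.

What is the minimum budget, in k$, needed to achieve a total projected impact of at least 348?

70

Need the lightest bundle worth ≥ 348.
youth orchestra + arts residency + heat-pump rebates: 361 projected impact at 70 k$.
Any bundle with less than 70 k$ falls short of 348.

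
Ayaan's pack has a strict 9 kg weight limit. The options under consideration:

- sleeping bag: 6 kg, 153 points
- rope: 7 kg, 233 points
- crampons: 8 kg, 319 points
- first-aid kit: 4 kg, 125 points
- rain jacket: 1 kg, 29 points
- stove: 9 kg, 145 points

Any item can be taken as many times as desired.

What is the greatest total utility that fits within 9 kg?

348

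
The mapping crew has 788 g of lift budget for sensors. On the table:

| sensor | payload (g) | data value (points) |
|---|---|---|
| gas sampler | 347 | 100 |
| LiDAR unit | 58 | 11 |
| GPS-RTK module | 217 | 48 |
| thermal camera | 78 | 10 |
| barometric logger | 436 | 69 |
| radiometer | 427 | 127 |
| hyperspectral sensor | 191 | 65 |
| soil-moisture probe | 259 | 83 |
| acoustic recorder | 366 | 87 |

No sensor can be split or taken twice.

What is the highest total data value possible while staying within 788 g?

227

Ranking by ratio (data value/g): hyperspectral sensor 0.34, soil-moisture probe 0.32, radiometer 0.30, gas sampler 0.29.
Greedy by ratio would take LiDAR unit + GPS-RTK module + hyperspectral sensor + soil-moisture probe: 725 g used, total 207.
Using the slack differently, gas sampler + radiometer comes to 227 at 774 g.
An exhaustive check of the 512 subsets confirms 227.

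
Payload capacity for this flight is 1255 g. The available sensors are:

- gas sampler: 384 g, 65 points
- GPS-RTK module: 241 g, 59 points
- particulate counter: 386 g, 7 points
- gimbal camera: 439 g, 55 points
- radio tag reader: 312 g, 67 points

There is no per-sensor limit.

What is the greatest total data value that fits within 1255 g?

The ratio ordering already packs tightly: 5×GPS-RTK module, 1205 g, 295.
Nothing else within 1255 g beats 295.

295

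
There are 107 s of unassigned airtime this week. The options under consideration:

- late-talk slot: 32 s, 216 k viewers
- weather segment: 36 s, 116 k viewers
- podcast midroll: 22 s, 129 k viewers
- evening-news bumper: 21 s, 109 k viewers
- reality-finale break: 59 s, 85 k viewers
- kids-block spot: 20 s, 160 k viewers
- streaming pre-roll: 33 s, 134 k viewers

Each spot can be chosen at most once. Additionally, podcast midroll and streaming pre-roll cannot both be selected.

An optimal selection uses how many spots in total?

The maximum expected reach within 107 s is 619.
One optimal bundle: late-talk slot + evening-news bumper + kids-block spot + streaming pre-roll (106 s).
Any selection reaching 619 contains exactly 4 spots.

4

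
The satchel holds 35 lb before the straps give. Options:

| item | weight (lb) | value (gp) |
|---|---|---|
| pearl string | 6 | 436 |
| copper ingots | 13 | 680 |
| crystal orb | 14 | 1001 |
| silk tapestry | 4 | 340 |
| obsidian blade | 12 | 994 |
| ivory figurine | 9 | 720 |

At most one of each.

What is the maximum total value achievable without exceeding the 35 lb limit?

Greedy by ratio would take pearl string + silk tapestry + obsidian blade + ivory figurine: 31 lb used, total 2490.
The 10 lb tied up in pearl string and silk tapestry is better spent on crystal orb — total rises to 2715 (35 lb).

2715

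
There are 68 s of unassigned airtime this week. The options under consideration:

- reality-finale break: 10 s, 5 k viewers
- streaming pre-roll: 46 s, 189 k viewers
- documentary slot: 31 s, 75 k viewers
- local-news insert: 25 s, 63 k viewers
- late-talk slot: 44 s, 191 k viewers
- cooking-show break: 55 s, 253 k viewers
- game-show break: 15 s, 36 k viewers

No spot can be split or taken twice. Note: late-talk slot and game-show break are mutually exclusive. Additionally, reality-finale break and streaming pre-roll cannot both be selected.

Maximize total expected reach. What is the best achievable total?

258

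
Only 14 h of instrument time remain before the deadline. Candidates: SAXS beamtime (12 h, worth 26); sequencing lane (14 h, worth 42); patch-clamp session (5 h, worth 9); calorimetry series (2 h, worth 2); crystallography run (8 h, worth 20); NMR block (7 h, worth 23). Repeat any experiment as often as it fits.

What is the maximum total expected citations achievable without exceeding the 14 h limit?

46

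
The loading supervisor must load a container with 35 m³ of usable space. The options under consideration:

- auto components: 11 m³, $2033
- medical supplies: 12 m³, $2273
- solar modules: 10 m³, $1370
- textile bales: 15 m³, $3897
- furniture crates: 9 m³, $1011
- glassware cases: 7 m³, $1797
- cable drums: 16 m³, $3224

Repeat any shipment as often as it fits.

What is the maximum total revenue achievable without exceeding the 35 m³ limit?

8985

Greedy by ratio would take 2×textile bales: 30 m³ used, total 7794.
Dropping 2×textile bales frees 30 m³; slotting in 5×glassware cases (35 m³) lifts the total to 8985 at 35 m³.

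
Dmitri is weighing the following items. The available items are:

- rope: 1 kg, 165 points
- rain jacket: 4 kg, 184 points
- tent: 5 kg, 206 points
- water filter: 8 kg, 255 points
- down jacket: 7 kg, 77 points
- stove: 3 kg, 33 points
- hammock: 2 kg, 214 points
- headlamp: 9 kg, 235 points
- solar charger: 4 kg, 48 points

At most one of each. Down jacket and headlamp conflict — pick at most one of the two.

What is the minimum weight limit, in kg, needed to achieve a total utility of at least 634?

Look for the lowest-weight combination reaching 634.
rope + water filter + hammock: 634 utility at 11 kg.
No combination under 11 kg hits 634.

11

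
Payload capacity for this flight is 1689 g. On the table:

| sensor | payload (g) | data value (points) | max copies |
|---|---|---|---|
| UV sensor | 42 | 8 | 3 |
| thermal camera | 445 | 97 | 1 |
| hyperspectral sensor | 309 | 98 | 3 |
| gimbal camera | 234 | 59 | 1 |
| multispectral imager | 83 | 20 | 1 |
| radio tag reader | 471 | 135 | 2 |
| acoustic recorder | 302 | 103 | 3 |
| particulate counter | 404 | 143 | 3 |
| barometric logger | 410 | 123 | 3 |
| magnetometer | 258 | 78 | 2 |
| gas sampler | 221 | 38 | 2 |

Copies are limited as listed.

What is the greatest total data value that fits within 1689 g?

A density-first pass picks 2×UV sensor + multispectral imager + acoustic recorder + 3×particulate counter — 568 at 1681 g.
But 2×acoustic recorder + 2×particulate counter + magnetometer fits in 1670 g and reaches 570.
Every other selection either busts 1689 g or exceeds an availability limit or fails to beat 570.

570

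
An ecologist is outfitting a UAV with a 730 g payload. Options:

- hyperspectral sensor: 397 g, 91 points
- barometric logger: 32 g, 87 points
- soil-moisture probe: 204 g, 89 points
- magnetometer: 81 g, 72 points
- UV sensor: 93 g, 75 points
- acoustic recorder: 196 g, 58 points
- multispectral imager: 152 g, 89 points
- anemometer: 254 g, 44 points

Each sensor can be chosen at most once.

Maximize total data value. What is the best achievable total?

412

The ratio ordering already packs tightly: barometric logger + soil-moisture probe + magnetometer + UV sensor + multispectral imager, 562 g, 412.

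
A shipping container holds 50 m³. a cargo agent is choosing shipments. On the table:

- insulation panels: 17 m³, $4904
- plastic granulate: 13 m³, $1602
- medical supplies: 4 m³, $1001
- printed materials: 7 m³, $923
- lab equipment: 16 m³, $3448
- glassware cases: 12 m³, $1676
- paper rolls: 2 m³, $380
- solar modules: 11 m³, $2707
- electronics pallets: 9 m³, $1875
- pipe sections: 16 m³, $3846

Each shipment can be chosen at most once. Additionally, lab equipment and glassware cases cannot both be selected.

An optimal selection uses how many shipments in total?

The maximum revenue within 50 m³ is 12838.
insulation panels + medical supplies + paper rolls + solar modules + pipe sections hits 12838 at 50 m³.
Every optimal selection uses 5 shipments.

5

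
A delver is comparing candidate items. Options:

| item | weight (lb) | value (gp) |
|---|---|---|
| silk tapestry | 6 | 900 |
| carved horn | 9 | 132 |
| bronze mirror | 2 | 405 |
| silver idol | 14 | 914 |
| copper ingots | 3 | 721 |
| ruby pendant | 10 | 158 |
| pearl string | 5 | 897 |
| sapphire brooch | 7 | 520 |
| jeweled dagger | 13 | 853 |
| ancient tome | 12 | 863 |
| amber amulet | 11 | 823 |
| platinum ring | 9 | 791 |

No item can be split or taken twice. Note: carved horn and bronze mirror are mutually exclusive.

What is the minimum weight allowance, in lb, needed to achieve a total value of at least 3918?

32

Need the lightest bundle worth ≥ 3918.
Taking silk tapestry + bronze mirror + copper ingots + pearl string + sapphire brooch + platinum ring gives 4234 (≥ 3918) for 32 lb.
Any bundle with less than 32 lb falls short of 3918.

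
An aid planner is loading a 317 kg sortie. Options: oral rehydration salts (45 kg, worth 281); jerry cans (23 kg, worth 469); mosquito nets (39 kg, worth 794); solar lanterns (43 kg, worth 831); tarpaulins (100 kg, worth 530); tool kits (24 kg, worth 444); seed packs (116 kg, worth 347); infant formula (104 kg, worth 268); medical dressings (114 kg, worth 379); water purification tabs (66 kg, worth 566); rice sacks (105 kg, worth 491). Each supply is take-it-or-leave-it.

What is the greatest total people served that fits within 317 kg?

Filling by ratio: oral rehydration salts + jerry cans + mosquito nets + solar lanterns + tool kits + water purification tabs for 3385, with 77 kg left unused.
Dropping oral rehydration salts frees 45 kg; slotting in tarpaulins (100 kg) lifts the total to 3634 at 295 kg.
Nothing else within 317 kg beats 3634.

3634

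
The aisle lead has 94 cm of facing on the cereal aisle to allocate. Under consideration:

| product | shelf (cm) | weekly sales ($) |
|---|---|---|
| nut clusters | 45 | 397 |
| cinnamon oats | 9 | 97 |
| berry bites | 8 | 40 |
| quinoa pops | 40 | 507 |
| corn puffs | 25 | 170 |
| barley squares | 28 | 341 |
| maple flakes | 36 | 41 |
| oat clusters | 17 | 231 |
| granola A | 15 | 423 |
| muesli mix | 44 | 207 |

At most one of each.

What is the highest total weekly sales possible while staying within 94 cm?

1368

Greedy by ratio would take cinnamon oats + berry bites + quinoa pops + oat clusters + granola A: 89 cm used, total 1298.
Dropping berry bites and oat clusters frees 25 cm; slotting in barley squares (28 cm) lifts the total to 1368 at 92 cm.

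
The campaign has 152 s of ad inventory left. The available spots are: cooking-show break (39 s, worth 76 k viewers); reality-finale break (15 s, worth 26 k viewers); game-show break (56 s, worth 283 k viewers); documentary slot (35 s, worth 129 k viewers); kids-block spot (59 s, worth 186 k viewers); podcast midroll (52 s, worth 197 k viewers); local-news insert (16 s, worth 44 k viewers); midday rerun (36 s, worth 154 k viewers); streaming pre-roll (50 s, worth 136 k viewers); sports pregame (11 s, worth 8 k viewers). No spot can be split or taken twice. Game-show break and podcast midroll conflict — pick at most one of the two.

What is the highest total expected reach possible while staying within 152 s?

Game-show break + kids-block spot + midday rerun uses 151 of the 152 s and totals 623.
Next best is game-show break + documentary slot + local-news insert + midday rerun at 610 (143 s) — short by 13.

623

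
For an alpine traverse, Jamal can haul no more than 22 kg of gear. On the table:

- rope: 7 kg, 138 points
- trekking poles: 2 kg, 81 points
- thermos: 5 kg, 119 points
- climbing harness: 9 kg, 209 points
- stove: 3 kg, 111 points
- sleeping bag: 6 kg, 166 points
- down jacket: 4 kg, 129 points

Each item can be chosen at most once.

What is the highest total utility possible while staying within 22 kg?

Taking the top-ratio items first gives trekking poles + thermos + stove + sleeping bag + down jacket for 606 (20 kg).
Replace thermos with rope: the trade gains 19 net, giving 625 at 22 kg.
The closest alternative, climbing harness + stove + sleeping bag + down jacket, reaches only 615.

625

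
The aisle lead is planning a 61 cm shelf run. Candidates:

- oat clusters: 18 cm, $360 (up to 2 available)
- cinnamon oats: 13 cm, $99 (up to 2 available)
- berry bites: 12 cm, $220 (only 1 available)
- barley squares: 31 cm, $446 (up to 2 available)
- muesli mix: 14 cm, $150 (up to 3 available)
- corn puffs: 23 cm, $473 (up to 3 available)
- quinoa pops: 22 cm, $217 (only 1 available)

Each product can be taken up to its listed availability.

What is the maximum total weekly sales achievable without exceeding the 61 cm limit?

1193

Greedy by ratio would take berry bites + 2×corn puffs: 58 cm used, total 1166.
Replace berry bites and corn puffs with 2×oat clusters: the trade gains 27 net, giving 1193 at 59 cm.
That's the maximum — no swap from here does better than 1193.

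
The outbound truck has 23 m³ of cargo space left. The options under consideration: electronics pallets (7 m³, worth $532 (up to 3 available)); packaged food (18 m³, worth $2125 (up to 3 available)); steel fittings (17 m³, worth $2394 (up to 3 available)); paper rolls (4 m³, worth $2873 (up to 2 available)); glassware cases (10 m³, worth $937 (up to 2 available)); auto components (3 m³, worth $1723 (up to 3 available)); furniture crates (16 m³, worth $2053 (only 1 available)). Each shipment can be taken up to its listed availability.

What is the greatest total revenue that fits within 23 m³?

10915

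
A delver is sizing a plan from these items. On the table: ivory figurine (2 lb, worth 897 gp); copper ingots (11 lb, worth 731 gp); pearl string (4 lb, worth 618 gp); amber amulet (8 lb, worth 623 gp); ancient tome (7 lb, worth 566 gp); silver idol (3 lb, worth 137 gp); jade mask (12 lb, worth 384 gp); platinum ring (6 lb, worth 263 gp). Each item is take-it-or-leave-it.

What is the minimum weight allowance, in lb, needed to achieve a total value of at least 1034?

Minimise lb subject to total value ≥ 1034.
ivory figurine + silver idol: 1034 value at 5 lb.
No combination under 5 lb hits 1034.

5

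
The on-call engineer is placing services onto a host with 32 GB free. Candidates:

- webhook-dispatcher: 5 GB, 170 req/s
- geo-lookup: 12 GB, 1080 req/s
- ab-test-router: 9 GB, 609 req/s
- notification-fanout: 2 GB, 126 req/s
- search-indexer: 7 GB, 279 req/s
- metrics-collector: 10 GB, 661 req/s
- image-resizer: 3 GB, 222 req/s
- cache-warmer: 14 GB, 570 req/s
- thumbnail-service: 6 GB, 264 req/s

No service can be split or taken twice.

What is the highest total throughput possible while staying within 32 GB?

Density check — geo-lookup 90.00, image-resizer 74.00, ab-test-router 67.67, metrics-collector 66.10 are the best per GB.
A density-first pass picks geo-lookup + ab-test-router + notification-fanout + image-resizer + thumbnail-service — 2301 at 32 GB.
Dropping notification-fanout and image-resizer and thumbnail-service frees 11 GB; slotting in metrics-collector (10 GB) lifts the total to 2350 at 31 GB.

2350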